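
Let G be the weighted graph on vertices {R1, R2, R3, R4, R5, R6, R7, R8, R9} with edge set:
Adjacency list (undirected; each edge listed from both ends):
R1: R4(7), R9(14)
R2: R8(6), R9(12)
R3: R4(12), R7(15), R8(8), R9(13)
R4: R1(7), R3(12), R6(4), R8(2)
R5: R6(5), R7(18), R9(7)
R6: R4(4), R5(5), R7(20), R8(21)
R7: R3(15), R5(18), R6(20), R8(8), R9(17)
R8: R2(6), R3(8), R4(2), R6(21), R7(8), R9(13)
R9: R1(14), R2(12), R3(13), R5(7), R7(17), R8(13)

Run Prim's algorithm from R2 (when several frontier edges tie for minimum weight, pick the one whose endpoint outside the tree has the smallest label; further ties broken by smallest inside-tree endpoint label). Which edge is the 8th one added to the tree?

R7-R8

Prim, starting at R2.
Step 1: cheapest edge leaving the tree is R2–R8 (6); add R8.
Step 2: cheapest edge leaving the tree is R4–R8 (2); add R4.
Step 3: cheapest edge leaving the tree is R4–R6 (4); add R6.
Step 4: cheapest edge leaving the tree is R5–R6 (5); add R5.
Step 5: cheapest edge leaving the tree is R1–R4 (7); add R1.
Step 6: cheapest edge leaving the tree is R5–R9 (7); add R9.
Step 7: cheapest edge leaving the tree is R3–R8 (8); add R3.
Step 8: cheapest edge leaving the tree is R7–R8 (8); add R7.
The 8th edge added is R7–R8.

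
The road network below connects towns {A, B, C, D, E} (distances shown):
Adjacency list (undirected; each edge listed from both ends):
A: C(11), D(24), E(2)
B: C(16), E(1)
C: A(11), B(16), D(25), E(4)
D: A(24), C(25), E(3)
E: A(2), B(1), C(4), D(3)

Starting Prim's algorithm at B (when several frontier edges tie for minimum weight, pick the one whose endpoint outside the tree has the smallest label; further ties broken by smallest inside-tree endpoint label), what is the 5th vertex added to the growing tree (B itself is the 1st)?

C

Grow the tree from B using Prim:
Step 1: frontier [B-E 1, B-C 16] → take B-E (1); add E.
Step 2: frontier [B-C 16, A-E 2, D-E 3, C-E 4] → take A-E (2); add A.
Step 3: frontier [A-C 11, A-D 24, B-C 16, D-E 3, C-E 4] → take D-E (3); add D.
Step 4: frontier [A-C 11, B-C 16, C-D 25, C-E 4] → take C-E (4); add C.
Vertex order: B, E, A, D, C. The 5th vertex is C.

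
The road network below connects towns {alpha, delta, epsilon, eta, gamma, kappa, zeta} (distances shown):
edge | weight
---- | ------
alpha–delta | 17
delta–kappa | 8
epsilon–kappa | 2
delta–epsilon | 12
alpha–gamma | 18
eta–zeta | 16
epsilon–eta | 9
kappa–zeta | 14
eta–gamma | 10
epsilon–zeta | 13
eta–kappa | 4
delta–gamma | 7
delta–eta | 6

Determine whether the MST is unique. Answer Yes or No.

Kruskal: consider edges lightest-first.
epsilon–kappa (2): add — endpoints in different components.
eta–kappa (4): add — endpoints in different components.
delta–eta (6): add — endpoints in different components.
delta–gamma (7): add — endpoints in different components.
delta–kappa (8): skip — kappa and delta already connected.
epsilon–eta (9): skip — eta and epsilon already connected.
eta–gamma (10): skip — eta and gamma already connected.
delta–epsilon (12): skip — delta and epsilon already connected.
epsilon–zeta (13): add — endpoints in different components.
kappa–zeta (14): skip — kappa and zeta already connected.
eta–zeta (16): skip — eta and zeta already connected.
alpha–delta (17): add — endpoints in different components.
Every non-tree edge has weight strictly greater than the heaviest edge on the tree path between its endpoints, so the MST is unique.

Yes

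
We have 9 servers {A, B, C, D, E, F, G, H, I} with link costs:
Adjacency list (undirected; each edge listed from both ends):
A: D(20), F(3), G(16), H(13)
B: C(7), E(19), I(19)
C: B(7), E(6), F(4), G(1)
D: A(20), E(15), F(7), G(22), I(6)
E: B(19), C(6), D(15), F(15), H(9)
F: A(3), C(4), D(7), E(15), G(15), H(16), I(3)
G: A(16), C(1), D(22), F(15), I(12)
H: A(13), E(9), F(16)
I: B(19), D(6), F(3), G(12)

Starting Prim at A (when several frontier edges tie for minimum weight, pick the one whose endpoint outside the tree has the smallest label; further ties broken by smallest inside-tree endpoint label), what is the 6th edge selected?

C-E

Prim's algorithm from A:
Step 1: cheapest edge leaving the tree is A F (3); add F.
Step 2: cheapest edge leaving the tree is F I (3); add I.
Step 3: cheapest edge leaving the tree is C F (4); add C.
Step 4: cheapest edge leaving the tree is C G (1); add G.
Step 5: cheapest edge leaving the tree is D I (6); add D.
Step 6: cheapest edge leaving the tree is C E (6); add E.
Step 7: cheapest edge leaving the tree is B C (7); add B.
Step 8: cheapest edge leaving the tree is E H (9); add H.
The 6th edge added is C E.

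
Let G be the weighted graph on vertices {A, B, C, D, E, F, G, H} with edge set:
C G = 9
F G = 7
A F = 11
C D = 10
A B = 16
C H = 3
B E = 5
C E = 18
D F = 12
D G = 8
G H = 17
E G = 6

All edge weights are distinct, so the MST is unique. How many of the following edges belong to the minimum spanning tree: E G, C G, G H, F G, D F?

3

Kruskal's algorithm — process edges by increasing weight (ties by edge label):
C H (3): add — endpoints in different components.
B E (5): add — endpoints in different components.
E G (6): add — endpoints in different components.
F G (7): add — endpoints in different components.
D G (8): add — endpoints in different components.
C G (9): add — endpoints in different components.
C D (10): skip — C and D already connected.
A F (11): add — endpoints in different components.
MST edge set: {C H, B E, E G, F G, D G, C G, A F}.
Of the listed edges, {E G, C G, F G} are in the MST → 3.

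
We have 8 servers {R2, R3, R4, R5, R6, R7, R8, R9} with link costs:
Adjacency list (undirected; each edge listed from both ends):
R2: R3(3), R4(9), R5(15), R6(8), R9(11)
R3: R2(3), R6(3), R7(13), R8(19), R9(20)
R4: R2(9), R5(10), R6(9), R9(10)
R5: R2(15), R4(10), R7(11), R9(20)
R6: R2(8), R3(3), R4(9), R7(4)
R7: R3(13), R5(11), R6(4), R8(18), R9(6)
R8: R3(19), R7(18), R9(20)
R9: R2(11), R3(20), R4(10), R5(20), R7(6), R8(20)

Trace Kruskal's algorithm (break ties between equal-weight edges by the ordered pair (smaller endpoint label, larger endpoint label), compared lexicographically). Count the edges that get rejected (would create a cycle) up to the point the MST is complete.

7

Kruskal: consider edges lightest-first.
R2–R3 (3): add — endpoints in different components.
R3–R6 (3): add — endpoints in different components.
R6–R7 (4): add — endpoints in different components.
R7–R9 (6): add — endpoints in different components.
R2–R6 (8): skip — R6 and R2 already connected.
R2–R4 (9): add — endpoints in different components.
R4–R6 (9): skip — R6 and R4 already connected.
R4–R5 (10): add — endpoints in different components.
R4–R9 (10): skip — R9 and R4 already connected.
R2–R9 (11): skip — R9 and R2 already connected.
R5–R7 (11): skip — R7 and R5 already connected.
R3–R7 (13): skip — R7 and R3 already connected.
R2–R5 (15): skip — R2 and R5 already connected.
R7–R8 (18): add — endpoints in different components.
Edges rejected before the tree was complete: 7.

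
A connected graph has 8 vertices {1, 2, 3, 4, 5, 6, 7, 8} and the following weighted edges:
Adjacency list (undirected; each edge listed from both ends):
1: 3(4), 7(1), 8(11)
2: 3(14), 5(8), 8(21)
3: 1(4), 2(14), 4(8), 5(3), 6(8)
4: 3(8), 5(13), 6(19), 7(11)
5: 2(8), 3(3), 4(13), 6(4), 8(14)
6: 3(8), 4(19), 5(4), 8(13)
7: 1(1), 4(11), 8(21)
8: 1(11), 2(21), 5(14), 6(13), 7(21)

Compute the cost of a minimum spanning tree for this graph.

39

Kruskal's algorithm — process edges by increasing weight (ties by edge label):
1 7 (1): add — endpoints in different components.
3 5 (3): add — endpoints in different components.
1 3 (4): add — endpoints in different components.
5 6 (4): add — endpoints in different components.
2 5 (8): add — endpoints in different components.
3 4 (8): add — endpoints in different components.
3 6 (8): skip — 3 and 6 already connected.
1 8 (11): add — endpoints in different components.
MST edges: 1 7, 3 5, 1 3, 5 6, 2 5, 3 4, 1 8; total weight 1+3+4+4+8+8+11 = 39.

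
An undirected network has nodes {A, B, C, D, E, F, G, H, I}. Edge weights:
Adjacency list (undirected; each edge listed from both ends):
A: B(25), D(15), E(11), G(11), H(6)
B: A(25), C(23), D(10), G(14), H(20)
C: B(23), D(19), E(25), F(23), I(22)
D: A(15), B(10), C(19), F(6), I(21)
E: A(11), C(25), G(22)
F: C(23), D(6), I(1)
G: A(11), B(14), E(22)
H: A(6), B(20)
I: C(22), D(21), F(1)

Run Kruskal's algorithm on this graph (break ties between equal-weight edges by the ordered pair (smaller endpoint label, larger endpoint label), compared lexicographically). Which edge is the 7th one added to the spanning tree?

Kruskal: consider edges lightest-first.
F—I (1): add — endpoints in different components.
A—H (6): add — endpoints in different components.
D—F (6): add — endpoints in different components.
B—D (10): add — endpoints in different components.
A—E (11): add — endpoints in different components.
A—G (11): add — endpoints in different components.
B—G (14): add — endpoints in different components.
A—D (15): skip — A and D already connected.
C—D (19): add — endpoints in different components.
The 7th edge added is B—G.

B-G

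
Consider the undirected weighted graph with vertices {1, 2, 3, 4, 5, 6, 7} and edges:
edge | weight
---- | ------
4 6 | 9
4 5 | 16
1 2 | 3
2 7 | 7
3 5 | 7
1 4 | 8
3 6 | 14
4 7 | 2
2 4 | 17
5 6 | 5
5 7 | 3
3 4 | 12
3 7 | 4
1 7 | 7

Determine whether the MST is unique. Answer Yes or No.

Kruskal's algorithm — process edges by increasing weight (ties by edge label):
4 7 (2): add — endpoints in different components.
1 2 (3): add — endpoints in different components.
5 7 (3): add — endpoints in different components.
3 7 (4): add — endpoints in different components.
5 6 (5): add — endpoints in different components.
1 7 (7): add — endpoints in different components.
Non-tree edge 2 7 has weight 7, equal to the heaviest edge on its tree cycle — swapping gives another MST of the same weight. Not unique.

No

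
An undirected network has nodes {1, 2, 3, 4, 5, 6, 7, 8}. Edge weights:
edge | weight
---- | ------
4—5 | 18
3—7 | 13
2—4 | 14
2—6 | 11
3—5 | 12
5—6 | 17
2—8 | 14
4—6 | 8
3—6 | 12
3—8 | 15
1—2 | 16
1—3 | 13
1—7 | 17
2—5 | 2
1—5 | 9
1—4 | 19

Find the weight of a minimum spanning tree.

69

Prim's algorithm from 8:
Step 1: cheapest edge leaving the tree is 2—8 (14); add 2.
Step 2: cheapest edge leaving the tree is 2—5 (2); add 5.
Step 3: cheapest edge leaving the tree is 1—5 (9); add 1.
Step 4: cheapest edge leaving the tree is 2—6 (11); add 6.
Step 5: cheapest edge leaving the tree is 4—6 (8); add 4.
Step 6: cheapest edge leaving the tree is 3—5 (12); add 3.
Step 7: cheapest edge leaving the tree is 3—7 (13); add 7.
MST edges: 2—8, 2—5, 1—5, 2—6, 4—6, 3—5, 3—7; total weight 14+2+9+11+8+12+13 = 69.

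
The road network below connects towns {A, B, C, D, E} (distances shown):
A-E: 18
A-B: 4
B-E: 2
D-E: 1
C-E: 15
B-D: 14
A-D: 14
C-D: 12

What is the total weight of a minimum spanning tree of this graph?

Grow the tree from A using Prim:
Step 1: cheapest edge leaving the tree is A-B (4); add B.
Step 2: cheapest edge leaving the tree is B-E (2); add E.
Step 3: cheapest edge leaving the tree is D-E (1); add D.
Step 4: cheapest edge leaving the tree is C-D (12); add C.
MST edges: A-B, B-E, D-E, C-D; total weight 4+2+1+12 = 19.

19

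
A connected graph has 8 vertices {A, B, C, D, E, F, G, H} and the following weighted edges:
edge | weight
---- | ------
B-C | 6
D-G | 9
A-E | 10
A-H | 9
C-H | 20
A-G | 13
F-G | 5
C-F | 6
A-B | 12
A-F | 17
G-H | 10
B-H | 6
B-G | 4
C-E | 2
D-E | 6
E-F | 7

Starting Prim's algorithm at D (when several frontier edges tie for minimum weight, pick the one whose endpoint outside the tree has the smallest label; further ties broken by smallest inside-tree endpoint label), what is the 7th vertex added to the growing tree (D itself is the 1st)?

H

Prim's algorithm from D:
Step 1: cheapest edge leaving the tree is D-E (6); add E.
Step 2: cheapest edge leaving the tree is C-E (2); add C.
Step 3: cheapest edge leaving the tree is B-C (6); add B.
Step 4: cheapest edge leaving the tree is B-G (4); add G.
Step 5: cheapest edge leaving the tree is F-G (5); add F.
Step 6: cheapest edge leaving the tree is B-H (6); add H.
Step 7: cheapest edge leaving the tree is A-H (9); add A.
Vertex order: D, E, C, B, G, F, H, A. The 7th vertex is H.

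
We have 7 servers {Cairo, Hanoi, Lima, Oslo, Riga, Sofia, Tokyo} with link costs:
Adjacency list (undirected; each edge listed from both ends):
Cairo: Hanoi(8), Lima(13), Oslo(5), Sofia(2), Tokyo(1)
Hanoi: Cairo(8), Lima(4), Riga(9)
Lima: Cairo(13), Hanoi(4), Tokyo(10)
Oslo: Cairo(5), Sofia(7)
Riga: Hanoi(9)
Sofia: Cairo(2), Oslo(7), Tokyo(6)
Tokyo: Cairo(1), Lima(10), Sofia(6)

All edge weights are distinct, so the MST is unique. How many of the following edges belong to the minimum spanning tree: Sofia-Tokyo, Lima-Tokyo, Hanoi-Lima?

1

Kruskal: consider edges lightest-first.
Cairo-Tokyo (1): add — endpoints in different components.
Cairo-Sofia (2): add — endpoints in different components.
Hanoi-Lima (4): add — endpoints in different components.
Cairo-Oslo (5): add — endpoints in different components.
Sofia-Tokyo (6): skip — Tokyo and Sofia already connected.
Oslo-Sofia (7): skip — Oslo and Sofia already connected.
Cairo-Hanoi (8): add — endpoints in different components.
Hanoi-Riga (9): add — endpoints in different components.
MST edge set: {Cairo-Tokyo, Cairo-Sofia, Hanoi-Lima, Cairo-Oslo, Cairo-Hanoi, Hanoi-Riga}.
Of the listed edges, {Hanoi-Lima} are in the MST → 1.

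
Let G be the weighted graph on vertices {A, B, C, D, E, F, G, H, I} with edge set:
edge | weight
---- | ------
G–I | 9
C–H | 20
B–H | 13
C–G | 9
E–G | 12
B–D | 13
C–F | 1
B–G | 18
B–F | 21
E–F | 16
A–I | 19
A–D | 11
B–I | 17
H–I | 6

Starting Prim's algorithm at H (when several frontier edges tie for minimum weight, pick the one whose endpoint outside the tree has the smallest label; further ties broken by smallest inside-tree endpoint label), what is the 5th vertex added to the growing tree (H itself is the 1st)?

F

Prim, starting at H.
Step 1: cheapest edge leaving the tree is H–I (6); add I.
Step 2: cheapest edge leaving the tree is G–I (9); add G.
Step 3: cheapest edge leaving the tree is C–G (9); add C.
Step 4: cheapest edge leaving the tree is C–F (1); add F.
Step 5: cheapest edge leaving the tree is E–G (12); add E.
Step 6: cheapest edge leaving the tree is B–H (13); add B.
Step 7: cheapest edge leaving the tree is B–D (13); add D.
Step 8: cheapest edge leaving the tree is A–D (11); add A.
Vertex order: H, I, G, C, F, E, B, D, A. The 5th vertex is F.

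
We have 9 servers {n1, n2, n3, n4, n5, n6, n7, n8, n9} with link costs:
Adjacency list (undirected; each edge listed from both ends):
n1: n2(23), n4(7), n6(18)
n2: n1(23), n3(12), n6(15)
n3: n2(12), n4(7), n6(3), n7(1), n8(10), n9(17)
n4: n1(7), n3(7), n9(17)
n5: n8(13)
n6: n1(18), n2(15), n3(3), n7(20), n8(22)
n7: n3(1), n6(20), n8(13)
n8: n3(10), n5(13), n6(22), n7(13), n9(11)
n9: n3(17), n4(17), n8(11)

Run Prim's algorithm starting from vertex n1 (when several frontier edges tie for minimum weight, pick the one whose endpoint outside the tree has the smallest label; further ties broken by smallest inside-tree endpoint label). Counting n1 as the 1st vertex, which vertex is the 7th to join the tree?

Prim, starting at n1.
Step 1: cheapest edge leaving the tree is n1–n4 (7); add n4.
Step 2: cheapest edge leaving the tree is n3–n4 (7); add n3.
Step 3: cheapest edge leaving the tree is n3–n7 (1); add n7.
Step 4: cheapest edge leaving the tree is n3–n6 (3); add n6.
Step 5: cheapest edge leaving the tree is n3–n8 (10); add n8.
Step 6: cheapest edge leaving the tree is n8–n9 (11); add n9.
Step 7: cheapest edge leaving the tree is n2–n3 (12); add n2.
Step 8: cheapest edge leaving the tree is n5–n8 (13); add n5.
Vertex order: n1, n4, n3, n7, n6, n8, n9, n2, n5. The 7th vertex is n9.

n9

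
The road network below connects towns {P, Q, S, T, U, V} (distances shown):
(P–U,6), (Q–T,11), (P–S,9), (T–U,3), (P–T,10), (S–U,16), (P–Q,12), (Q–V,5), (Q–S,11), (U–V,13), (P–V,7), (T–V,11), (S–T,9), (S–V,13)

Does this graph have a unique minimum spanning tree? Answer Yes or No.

No

Sort edges by weight, then run Kruskal:
T–U (3): add. Components now {P} {T,U} {V} {Q} {S}
Q–V (5): add. Components now {P} {T,U} {Q,V} {S}
P–U (6): add. Components now {P,T,U} {Q,V} {S}
P–V (7): add. Components now {P,Q,T,U,V} {S}
P–S (9): add. Components now {P,Q,S,T,U,V}
Non-tree edge S–T has weight 9, equal to the heaviest edge on its tree cycle — swapping gives another MST of the same weight. Not unique.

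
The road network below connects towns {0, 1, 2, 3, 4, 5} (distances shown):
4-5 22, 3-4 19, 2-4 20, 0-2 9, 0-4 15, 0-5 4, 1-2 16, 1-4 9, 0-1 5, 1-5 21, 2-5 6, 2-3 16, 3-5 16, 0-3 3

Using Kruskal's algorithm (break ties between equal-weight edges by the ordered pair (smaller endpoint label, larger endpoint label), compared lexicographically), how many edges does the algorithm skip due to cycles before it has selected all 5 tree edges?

Kruskal: consider edges lightest-first.
0-3 (3): add — endpoints in different components.
0-5 (4): add — endpoints in different components.
0-1 (5): add — endpoints in different components.
2-5 (6): add — endpoints in different components.
0-2 (9): skip — 0 and 2 already connected.
1-4 (9): add — endpoints in different components.
Edges rejected before the tree was complete: 1.

1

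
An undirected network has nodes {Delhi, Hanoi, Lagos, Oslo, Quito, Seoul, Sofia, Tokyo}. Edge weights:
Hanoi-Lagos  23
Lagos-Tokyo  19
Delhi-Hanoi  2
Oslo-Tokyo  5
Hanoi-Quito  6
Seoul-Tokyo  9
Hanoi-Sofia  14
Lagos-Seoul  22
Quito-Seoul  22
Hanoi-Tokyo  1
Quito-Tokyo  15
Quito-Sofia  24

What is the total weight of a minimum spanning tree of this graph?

56

Prim's algorithm from Quito:
Step 1: cheapest edge leaving the tree is Hanoi-Quito (6); add Hanoi.
Step 2: cheapest edge leaving the tree is Hanoi-Tokyo (1); add Tokyo.
Step 3: cheapest edge leaving the tree is Delhi-Hanoi (2); add Delhi.
Step 4: cheapest edge leaving the tree is Oslo-Tokyo (5); add Oslo.
Step 5: cheapest edge leaving the tree is Seoul-Tokyo (9); add Seoul.
Step 6: cheapest edge leaving the tree is Hanoi-Sofia (14); add Sofia.
Step 7: cheapest edge leaving the tree is Lagos-Tokyo (19); add Lagos.
MST edges: Hanoi-Quito, Hanoi-Tokyo, Delhi-Hanoi, Oslo-Tokyo, Seoul-Tokyo, Hanoi-Sofia, Lagos-Tokyo; total weight 6+1+2+5+9+14+19 = 56.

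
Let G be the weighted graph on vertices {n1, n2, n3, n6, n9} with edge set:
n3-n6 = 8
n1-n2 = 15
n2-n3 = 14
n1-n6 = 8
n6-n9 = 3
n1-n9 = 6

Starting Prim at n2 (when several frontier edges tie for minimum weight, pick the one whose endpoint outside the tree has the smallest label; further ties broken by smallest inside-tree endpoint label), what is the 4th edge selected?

Prim, starting at n2.
Step 1: cheapest edge leaving the tree is n2-n3 (14); add n3.
Step 2: cheapest edge leaving the tree is n3-n6 (8); add n6.
Step 3: cheapest edge leaving the tree is n6-n9 (3); add n9.
Step 4: cheapest edge leaving the tree is n1-n9 (6); add n1.
The 4th edge added is n1-n9.

n1-n9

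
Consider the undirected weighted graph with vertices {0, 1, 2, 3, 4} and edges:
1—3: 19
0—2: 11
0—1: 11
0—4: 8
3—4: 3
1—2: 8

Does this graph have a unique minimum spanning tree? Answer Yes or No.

Kruskal: consider edges lightest-first.
3—4 (3): add — endpoints in different components.
0—4 (8): add — endpoints in different components.
1—2 (8): add — endpoints in different components.
0—1 (11): add — endpoints in different components.
Non-tree edge 0—2 has weight 11, equal to the heaviest edge on its tree cycle — swapping gives another MST of the same weight. Not unique.

No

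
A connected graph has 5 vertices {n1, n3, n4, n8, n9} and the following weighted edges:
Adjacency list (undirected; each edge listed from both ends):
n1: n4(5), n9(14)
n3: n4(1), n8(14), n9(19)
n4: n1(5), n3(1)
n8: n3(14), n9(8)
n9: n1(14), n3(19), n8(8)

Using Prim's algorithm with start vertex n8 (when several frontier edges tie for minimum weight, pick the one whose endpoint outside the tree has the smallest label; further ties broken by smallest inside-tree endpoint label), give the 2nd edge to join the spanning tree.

Prim, starting at n8.
Step 1: frontier [n8-n9 8, n3-n8 14] → take n8-n9 (8); add n9.
Step 2: frontier [n3-n8 14, n1-n9 14, n3-n9 19] → take n1-n9 (14); add n1.
Step 3: frontier [n1-n4 5, n3-n8 14, n3-n9 19] → take n1-n4 (5); add n4.
Step 4: frontier [n3-n4 1, n3-n8 14, n3-n9 19] → take n3-n4 (1); add n3.
The 2nd edge added is n1-n9.

n1-n9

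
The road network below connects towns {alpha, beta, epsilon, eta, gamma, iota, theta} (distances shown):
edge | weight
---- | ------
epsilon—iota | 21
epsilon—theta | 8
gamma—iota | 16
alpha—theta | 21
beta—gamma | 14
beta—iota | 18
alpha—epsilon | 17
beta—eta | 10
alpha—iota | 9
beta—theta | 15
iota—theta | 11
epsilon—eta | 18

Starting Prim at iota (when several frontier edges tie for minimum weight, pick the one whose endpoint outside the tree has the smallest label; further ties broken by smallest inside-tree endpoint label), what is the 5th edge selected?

Prim, starting at iota.
Step 1: frontier [alpha—iota 9, iota—theta 11, gamma—iota 16, beta—iota 18, epsilon—iota 21] → take alpha—iota (9); add alpha.
Step 2: frontier [alpha—epsilon 17, alpha—theta 21, iota—theta 11, gamma—iota 16, beta—iota 18, epsilon—iota 21] → take iota—theta (11); add theta.
Step 3: frontier [alpha—epsilon 17, gamma—iota 16, beta—iota 18, epsilon—iota 21, epsilon—theta 8, beta—theta 15] → take epsilon—theta (8); add epsilon.
Step 4: frontier [epsilon—eta 18, gamma—iota 16, beta—iota 18, beta—theta 15] → take beta—theta (15); add beta.
Step 5: frontier [beta—eta 10, beta—gamma 14, epsilon—eta 18, gamma—iota 16] → take beta—eta (10); add eta.
Step 6: frontier [beta—gamma 14, gamma—iota 16] → take beta—gamma (14); add gamma.
The 5th edge added is beta—eta.

beta-eta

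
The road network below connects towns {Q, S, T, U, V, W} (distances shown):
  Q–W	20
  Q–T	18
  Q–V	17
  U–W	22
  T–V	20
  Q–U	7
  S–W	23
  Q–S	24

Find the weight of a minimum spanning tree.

Prim's algorithm from V:
Step 1: cheapest edge leaving the tree is Q–V (17); add Q.
Step 2: cheapest edge leaving the tree is Q–U (7); add U.
Step 3: cheapest edge leaving the tree is Q–T (18); add T.
Step 4: cheapest edge leaving the tree is Q–W (20); add W.
Step 5: cheapest edge leaving the tree is S–W (23); add S.
MST edges: Q–V, Q–U, Q–T, Q–W, S–W; total weight 17+7+18+20+23 = 85.

85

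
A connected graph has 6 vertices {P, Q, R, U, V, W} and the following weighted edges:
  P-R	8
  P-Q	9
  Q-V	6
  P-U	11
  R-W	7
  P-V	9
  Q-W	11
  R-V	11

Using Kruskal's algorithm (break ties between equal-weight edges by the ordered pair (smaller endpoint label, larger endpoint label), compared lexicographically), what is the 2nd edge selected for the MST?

R-W

Kruskal: consider edges lightest-first.
Q-V (6): add — endpoints in different components.
R-W (7): add — endpoints in different components.
P-R (8): add — endpoints in different components.
P-Q (9): add — endpoints in different components.
P-V (9): skip — V and P already connected.
P-U (11): add — endpoints in different components.
The 2nd edge added is R-W.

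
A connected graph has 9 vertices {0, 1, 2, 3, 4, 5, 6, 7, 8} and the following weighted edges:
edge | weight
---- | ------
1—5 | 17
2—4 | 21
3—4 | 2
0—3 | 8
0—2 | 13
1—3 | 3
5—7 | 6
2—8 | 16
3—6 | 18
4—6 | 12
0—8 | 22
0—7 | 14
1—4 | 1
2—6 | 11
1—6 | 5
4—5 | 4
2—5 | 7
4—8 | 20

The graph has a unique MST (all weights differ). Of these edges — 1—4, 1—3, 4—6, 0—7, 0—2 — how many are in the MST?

1

Sort edges by weight, then run Kruskal:
1—4 (1): add — endpoints in different components.
3—4 (2): add — endpoints in different components.
1—3 (3): skip — 1 and 3 already connected.
4—5 (4): add — endpoints in different components.
1—6 (5): add — endpoints in different components.
5—7 (6): add — endpoints in different components.
2—5 (7): add — endpoints in different components.
0—3 (8): add — endpoints in different components.
2—6 (11): skip — 2 and 6 already connected.
4—6 (12): skip — 4 and 6 already connected.
0—2 (13): skip — 0 and 2 already connected.
0—7 (14): skip — 0 and 7 already connected.
2—8 (16): add — endpoints in different components.
MST edge set: {1—4, 3—4, 4—5, 1—6, 5—7, 2—5, 0—3, 2—8}.
Of the listed edges, {1—4} are in the MST → 1.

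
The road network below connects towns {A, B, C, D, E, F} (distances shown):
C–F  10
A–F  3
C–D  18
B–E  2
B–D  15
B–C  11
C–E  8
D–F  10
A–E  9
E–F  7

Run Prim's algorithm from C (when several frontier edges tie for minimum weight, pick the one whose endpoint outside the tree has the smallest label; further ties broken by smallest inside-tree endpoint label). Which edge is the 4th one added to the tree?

A-F

Prim, starting at C.
Step 1: frontier [C–E 8, C–F 10, B–C 11, C–D 18] → take C–E (8); add E.
Step 2: frontier [C–F 10, B–C 11, C–D 18, B–E 2, E–F 7, A–E 9] → take B–E (2); add B.
Step 3: frontier [B–D 15, C–F 10, C–D 18, E–F 7, A–E 9] → take E–F (7); add F.
Step 4: frontier [B–D 15, C–D 18, A–E 9, A–F 3, D–F 10] → take A–F (3); add A.
Step 5: frontier [B–D 15, C–D 18, D–F 10] → take D–F (10); add D.
The 4th edge added is A–F.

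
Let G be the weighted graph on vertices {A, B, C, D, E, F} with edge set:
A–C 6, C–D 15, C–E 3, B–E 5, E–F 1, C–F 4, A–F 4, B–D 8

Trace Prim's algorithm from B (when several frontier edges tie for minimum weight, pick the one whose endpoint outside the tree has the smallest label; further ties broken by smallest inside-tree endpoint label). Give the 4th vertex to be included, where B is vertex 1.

Grow the tree from B using Prim:
Step 1: frontier [B–E 5, B–D 8] → take B–E (5); add E.
Step 2: frontier [B–D 8, E–F 1, C–E 3] → take E–F (1); add F.
Step 3: frontier [B–D 8, C–E 3, A–F 4, C–F 4] → take C–E (3); add C.
Step 4: frontier [B–D 8, A–C 6, C–D 15, A–F 4] → take A–F (4); add A.
Step 5: frontier [B–D 8, C–D 15] → take B–D (8); add D.
Vertex order: B, E, F, C, A, D. The 4th vertex is C.

C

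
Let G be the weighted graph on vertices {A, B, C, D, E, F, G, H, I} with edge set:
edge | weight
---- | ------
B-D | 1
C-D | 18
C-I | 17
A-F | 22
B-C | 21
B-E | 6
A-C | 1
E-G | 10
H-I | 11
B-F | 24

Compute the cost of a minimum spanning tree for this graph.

Prim, starting at H.
Step 1: frontier [H-I 11] → take H-I (11); add I.
Step 2: frontier [C-I 17] → take C-I (17); add C.
Step 3: frontier [A-C 1, C-D 18, B-C 21] → take A-C (1); add A.
Step 4: frontier [A-F 22, C-D 18, B-C 21] → take C-D (18); add D.
Step 5: frontier [A-F 22, B-C 21, B-D 1] → take B-D (1); add B.
Step 6: frontier [A-F 22, B-E 6, B-F 24] → take B-E (6); add E.
Step 7: frontier [A-F 22, B-F 24, E-G 10] → take E-G (10); add G.
Step 8: frontier [A-F 22, B-F 24] → take A-F (22); add F.
MST edges: H-I, C-I, A-C, C-D, B-D, B-E, E-G, A-F; total weight 11+17+1+18+1+6+10+22 = 86.

86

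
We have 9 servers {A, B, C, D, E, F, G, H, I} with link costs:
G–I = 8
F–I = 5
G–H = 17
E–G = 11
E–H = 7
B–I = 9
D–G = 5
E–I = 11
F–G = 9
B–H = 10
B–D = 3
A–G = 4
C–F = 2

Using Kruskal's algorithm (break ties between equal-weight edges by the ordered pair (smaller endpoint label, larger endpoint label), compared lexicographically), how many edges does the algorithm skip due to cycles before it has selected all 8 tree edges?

2

Kruskal's algorithm — process edges by increasing weight (ties by edge label):
C–F (2): add — endpoints in different components.
B–D (3): add — endpoints in different components.
A–G (4): add — endpoints in different components.
D–G (5): add — endpoints in different components.
F–I (5): add — endpoints in different components.
E–H (7): add — endpoints in different components.
G–I (8): add — endpoints in different components.
B–I (9): skip — B and I already connected.
F–G (9): skip — F and G already connected.
B–H (10): add — endpoints in different components.
Edges rejected before the tree was complete: 2.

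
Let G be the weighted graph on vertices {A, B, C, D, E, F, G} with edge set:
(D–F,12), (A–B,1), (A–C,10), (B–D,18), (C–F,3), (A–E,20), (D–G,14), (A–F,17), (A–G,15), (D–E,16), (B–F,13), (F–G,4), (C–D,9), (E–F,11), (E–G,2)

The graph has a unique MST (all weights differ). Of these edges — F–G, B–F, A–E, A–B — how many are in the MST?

2

Kruskal: consider edges lightest-first.
A–B (1): add — endpoints in different components.
E–G (2): add — endpoints in different components.
C–F (3): add — endpoints in different components.
F–G (4): add — endpoints in different components.
C–D (9): add — endpoints in different components.
A–C (10): add — endpoints in different components.
MST edge set: {A–B, E–G, C–F, F–G, C–D, A–C}.
Of the listed edges, {F–G, A–B} are in the MST → 2.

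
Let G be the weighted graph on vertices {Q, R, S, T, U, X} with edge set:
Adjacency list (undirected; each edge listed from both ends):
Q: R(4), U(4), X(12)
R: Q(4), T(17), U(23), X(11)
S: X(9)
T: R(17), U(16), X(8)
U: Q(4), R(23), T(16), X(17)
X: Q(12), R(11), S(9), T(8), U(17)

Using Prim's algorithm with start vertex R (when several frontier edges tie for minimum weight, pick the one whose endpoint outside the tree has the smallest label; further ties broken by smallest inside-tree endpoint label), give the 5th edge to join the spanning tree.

Prim's algorithm from R:
Step 1: frontier [Q-R 4, R-X 11, R-T 17, R-U 23] → take Q-R (4); add Q.
Step 2: frontier [Q-U 4, Q-X 12, R-X 11, R-T 17, R-U 23] → take Q-U (4); add U.
Step 3: frontier [Q-X 12, R-X 11, R-T 17, T-U 16, U-X 17] → take R-X (11); add X.
Step 4: frontier [R-T 17, T-U 16, T-X 8, S-X 9] → take T-X (8); add T.
Step 5: frontier [S-X 9] → take S-X (9); add S.
The 5th edge added is S-X.

S-X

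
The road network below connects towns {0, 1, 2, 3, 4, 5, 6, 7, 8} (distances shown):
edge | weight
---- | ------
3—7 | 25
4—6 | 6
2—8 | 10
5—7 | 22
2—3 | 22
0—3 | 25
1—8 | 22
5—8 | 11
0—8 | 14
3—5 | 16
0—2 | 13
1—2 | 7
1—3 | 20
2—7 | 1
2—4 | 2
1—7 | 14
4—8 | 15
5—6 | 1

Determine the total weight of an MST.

56

Prim, starting at 1.
Step 1: cheapest edge leaving the tree is 1—2 (7); add 2.
Step 2: cheapest edge leaving the tree is 2—7 (1); add 7.
Step 3: cheapest edge leaving the tree is 2—4 (2); add 4.
Step 4: cheapest edge leaving the tree is 4—6 (6); add 6.
Step 5: cheapest edge leaving the tree is 5—6 (1); add 5.
Step 6: cheapest edge leaving the tree is 2—8 (10); add 8.
Step 7: cheapest edge leaving the tree is 0—2 (13); add 0.
Step 8: cheapest edge leaving the tree is 3—5 (16); add 3.
MST edges: 1—2, 2—7, 2—4, 4—6, 5—6, 2—8, 0—2, 3—5; total weight 7+1+2+6+1+10+13+16 = 56.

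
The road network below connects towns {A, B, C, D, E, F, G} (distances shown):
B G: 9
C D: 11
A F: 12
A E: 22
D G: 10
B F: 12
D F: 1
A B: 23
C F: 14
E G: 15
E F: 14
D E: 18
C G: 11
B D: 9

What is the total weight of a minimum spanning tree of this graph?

Sort edges by weight, then run Kruskal:
D F (1): add. Components now {A} {B} {C} {D,F} {E} {G}
B D (9): add. Components now {A} {B,D,F} {C} {E} {G}
B G (9): add. Components now {A} {B,D,F,G} {C} {E}
D G (10): skip — D and G already connected.
C D (11): add. Components now {A} {B,C,D,F,G} {E}
C G (11): skip — C and G already connected.
A F (12): add. Components now {A,B,C,D,F,G} {E}
B F (12): skip — B and F already connected.
C F (14): skip — C and F already connected.
E F (14): add. Components now {A,B,C,D,E,F,G}
MST edges: D F, B D, B G, C D, A F, E F; total weight 1+9+9+11+12+14 = 56.

56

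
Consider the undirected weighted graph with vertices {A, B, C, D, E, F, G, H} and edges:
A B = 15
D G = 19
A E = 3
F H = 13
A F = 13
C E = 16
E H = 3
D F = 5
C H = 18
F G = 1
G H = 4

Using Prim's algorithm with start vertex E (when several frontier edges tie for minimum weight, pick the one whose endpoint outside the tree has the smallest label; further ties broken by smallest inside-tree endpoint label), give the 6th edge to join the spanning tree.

Prim's algorithm from E:
Step 1: cheapest edge leaving the tree is A E (3); add A.
Step 2: cheapest edge leaving the tree is E H (3); add H.
Step 3: cheapest edge leaving the tree is G H (4); add G.
Step 4: cheapest edge leaving the tree is F G (1); add F.
Step 5: cheapest edge leaving the tree is D F (5); add D.
Step 6: cheapest edge leaving the tree is A B (15); add B.
Step 7: cheapest edge leaving the tree is C E (16); add C.
The 6th edge added is A B.

A-B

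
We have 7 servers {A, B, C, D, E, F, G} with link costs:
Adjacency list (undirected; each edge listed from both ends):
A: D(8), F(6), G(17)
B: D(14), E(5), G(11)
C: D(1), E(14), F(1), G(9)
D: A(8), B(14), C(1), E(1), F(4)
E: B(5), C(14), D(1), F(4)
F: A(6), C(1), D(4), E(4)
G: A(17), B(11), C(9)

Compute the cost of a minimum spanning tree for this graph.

Prim's algorithm from D:
Step 1: frontier [C–D 1, D–E 1, D–F 4, A–D 8, B–D 14] → take C–D (1); add C.
Step 2: frontier [C–F 1, C–G 9, C–E 14, D–E 1, D–F 4, A–D 8, B–D 14] → take D–E (1); add E.
Step 3: frontier [C–F 1, C–G 9, D–F 4, A–D 8, B–D 14, E–F 4, B–E 5] → take C–F (1); add F.
Step 4: frontier [C–G 9, A–D 8, B–D 14, B–E 5, A–F 6] → take B–E (5); add B.
Step 5: frontier [B–G 11, C–G 9, A–D 8, A–F 6] → take A–F (6); add A.
Step 6: frontier [A–G 17, B–G 11, C–G 9] → take C–G (9); add G.
MST edges: C–D, D–E, C–F, B–E, A–F, C–G; total weight 1+1+1+5+6+9 = 23.

23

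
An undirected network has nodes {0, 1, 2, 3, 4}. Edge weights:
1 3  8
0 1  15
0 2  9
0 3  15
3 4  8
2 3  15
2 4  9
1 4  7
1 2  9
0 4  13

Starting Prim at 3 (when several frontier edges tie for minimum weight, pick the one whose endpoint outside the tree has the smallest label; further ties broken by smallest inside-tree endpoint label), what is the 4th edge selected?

0-2

Prim's algorithm from 3:
Step 1: cheapest edge leaving the tree is 1 3 (8); add 1.
Step 2: cheapest edge leaving the tree is 1 4 (7); add 4.
Step 3: cheapest edge leaving the tree is 1 2 (9); add 2.
Step 4: cheapest edge leaving the tree is 0 2 (9); add 0.
The 4th edge added is 0 2.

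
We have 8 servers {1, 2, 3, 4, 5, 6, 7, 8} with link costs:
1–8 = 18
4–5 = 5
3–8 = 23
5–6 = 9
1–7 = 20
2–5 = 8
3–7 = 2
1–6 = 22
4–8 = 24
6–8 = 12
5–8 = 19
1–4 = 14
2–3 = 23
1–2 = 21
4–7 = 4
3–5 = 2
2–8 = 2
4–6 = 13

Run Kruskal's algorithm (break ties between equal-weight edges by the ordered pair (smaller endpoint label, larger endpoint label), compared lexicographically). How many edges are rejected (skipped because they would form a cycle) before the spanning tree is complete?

3

Kruskal's algorithm — process edges by increasing weight (ties by edge label):
2–8 (2): add — endpoints in different components.
3–5 (2): add — endpoints in different components.
3–7 (2): add — endpoints in different components.
4–7 (4): add — endpoints in different components.
4–5 (5): skip — 4 and 5 already connected.
2–5 (8): add — endpoints in different components.
5–6 (9): add — endpoints in different components.
6–8 (12): skip — 6 and 8 already connected.
4–6 (13): skip — 4 and 6 already connected.
1–4 (14): add — endpoints in different components.
Edges rejected before the tree was complete: 3.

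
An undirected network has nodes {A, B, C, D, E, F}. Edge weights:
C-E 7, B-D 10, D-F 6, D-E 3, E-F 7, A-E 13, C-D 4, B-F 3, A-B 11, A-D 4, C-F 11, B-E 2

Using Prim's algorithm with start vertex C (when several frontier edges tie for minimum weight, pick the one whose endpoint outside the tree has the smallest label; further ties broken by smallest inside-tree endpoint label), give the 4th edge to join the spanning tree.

Prim, starting at C.
Step 1: cheapest edge leaving the tree is C-D (4); add D.
Step 2: cheapest edge leaving the tree is D-E (3); add E.
Step 3: cheapest edge leaving the tree is B-E (2); add B.
Step 4: cheapest edge leaving the tree is B-F (3); add F.
Step 5: cheapest edge leaving the tree is A-D (4); add A.
The 4th edge added is B-F.

B-F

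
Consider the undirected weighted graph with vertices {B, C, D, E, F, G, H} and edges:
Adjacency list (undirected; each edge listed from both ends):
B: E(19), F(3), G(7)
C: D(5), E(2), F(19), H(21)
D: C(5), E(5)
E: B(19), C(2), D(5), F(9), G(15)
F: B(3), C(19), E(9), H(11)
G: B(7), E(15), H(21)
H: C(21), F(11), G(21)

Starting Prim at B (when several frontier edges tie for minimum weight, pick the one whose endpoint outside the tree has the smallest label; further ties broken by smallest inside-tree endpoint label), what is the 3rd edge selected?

E-F

Prim's algorithm from B:
Step 1: frontier [B-F 3, B-G 7, B-E 19] → take B-F (3); add F.
Step 2: frontier [B-G 7, B-E 19, E-F 9, F-H 11, C-F 19] → take B-G (7); add G.
Step 3: frontier [B-E 19, E-F 9, F-H 11, C-F 19, E-G 15, G-H 21] → take E-F (9); add E.
Step 4: frontier [C-E 2, D-E 5, F-H 11, C-F 19, G-H 21] → take C-E (2); add C.
Step 5: frontier [C-D 5, C-H 21, D-E 5, F-H 11, G-H 21] → take C-D (5); add D.
Step 6: frontier [C-H 21, F-H 11, G-H 21] → take F-H (11); add H.
The 3rd edge added is E-F.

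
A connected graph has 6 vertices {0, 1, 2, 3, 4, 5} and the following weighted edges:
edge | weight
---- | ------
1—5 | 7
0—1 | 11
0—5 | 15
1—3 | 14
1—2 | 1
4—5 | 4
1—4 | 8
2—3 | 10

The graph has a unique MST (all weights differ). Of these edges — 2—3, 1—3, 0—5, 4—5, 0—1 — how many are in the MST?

3

Sort edges by weight, then run Kruskal:
1—2 (1): add. Components now {0} {1,2} {3} {4} {5}
4—5 (4): add. Components now {0} {1,2} {3} {4,5}
1—5 (7): add. Components now {0} {1,2,4,5} {3}
1—4 (8): skip — 1 and 4 already connected.
2—3 (10): add. Components now {0} {1,2,3,4,5}
0—1 (11): add. Components now {0,1,2,3,4,5}
MST edge set: {1—2, 4—5, 1—5, 2—3, 0—1}.
Of the listed edges, {2—3, 4—5, 0—1} are in the MST → 3.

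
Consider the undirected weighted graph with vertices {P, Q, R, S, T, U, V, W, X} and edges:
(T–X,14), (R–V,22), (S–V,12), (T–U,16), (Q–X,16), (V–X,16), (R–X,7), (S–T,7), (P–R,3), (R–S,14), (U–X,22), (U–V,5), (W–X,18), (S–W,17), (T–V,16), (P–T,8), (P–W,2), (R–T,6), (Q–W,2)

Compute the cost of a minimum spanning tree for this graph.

44

Prim's algorithm from P:
Step 1: cheapest edge leaving the tree is P–W (2); add W.
Step 2: cheapest edge leaving the tree is Q–W (2); add Q.
Step 3: cheapest edge leaving the tree is P–R (3); add R.
Step 4: cheapest edge leaving the tree is R–T (6); add T.
Step 5: cheapest edge leaving the tree is S–T (7); add S.
Step 6: cheapest edge leaving the tree is R–X (7); add X.
Step 7: cheapest edge leaving the tree is S–V (12); add V.
Step 8: cheapest edge leaving the tree is U–V (5); add U.
MST edges: P–W, Q–W, P–R, R–T, S–T, R–X, S–V, U–V; total weight 2+2+3+6+7+7+12+5 = 44.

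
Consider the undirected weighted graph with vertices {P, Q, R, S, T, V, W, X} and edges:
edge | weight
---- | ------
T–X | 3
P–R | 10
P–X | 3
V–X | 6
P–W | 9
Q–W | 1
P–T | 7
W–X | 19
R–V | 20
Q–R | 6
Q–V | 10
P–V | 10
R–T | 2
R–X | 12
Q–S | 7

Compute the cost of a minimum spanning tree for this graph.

Prim's algorithm from T:
Step 1: cheapest edge leaving the tree is R–T (2); add R.
Step 2: cheapest edge leaving the tree is T–X (3); add X.
Step 3: cheapest edge leaving the tree is P–X (3); add P.
Step 4: cheapest edge leaving the tree is Q–R (6); add Q.
Step 5: cheapest edge leaving the tree is Q–W (1); add W.
Step 6: cheapest edge leaving the tree is V–X (6); add V.
Step 7: cheapest edge leaving the tree is Q–S (7); add S.
MST edges: R–T, T–X, P–X, Q–R, Q–W, V–X, Q–S; total weight 2+3+3+6+1+6+7 = 28.

28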